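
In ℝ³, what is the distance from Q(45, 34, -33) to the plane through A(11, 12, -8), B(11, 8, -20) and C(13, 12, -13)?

12/√65

AB = (0, -4, -12) and AC = (2, 0, -5), so a normal is n = AB × AC = (20, -24, 8).
Then n·(45, 34, -33) - (-132) = -48.
|n| = √(400 + 576 + 64) = 4√65, so the distance is |-48|/(4√65) = 12/√65.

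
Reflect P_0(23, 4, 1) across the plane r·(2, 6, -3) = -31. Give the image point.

n = (2, 6, -3), |n|² = 49, n·P_0 − (-31) = 98, so t = 98/49 = 2.
Foot F = P_0 − 2·n = (19, -8, 7); the reflection is 2F − P_0 = (15, -20, 13).

(15, -20, 13)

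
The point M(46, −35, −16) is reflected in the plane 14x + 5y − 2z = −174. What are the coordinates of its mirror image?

(-38, -65, -4)

With n = (14, 5, −2), the signed offset is (n·M − (-174))/|n|² = 675/225 = 3.
M' = M − 2t·n = (46, −35, −16) − 6·(14, 5, −2) = (−38, −65, −4).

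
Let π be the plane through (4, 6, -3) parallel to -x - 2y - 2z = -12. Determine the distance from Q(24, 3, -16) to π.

4

Parallel planes share the normal n = (-1, -2, -2); since (4, 6, -3) lies on the plane, its equation is -x - 2y - 2z = -10.
n = (-1, -2, -2); n·P − (-10) = 12; |n| = 3; distance = 12/3 = 4.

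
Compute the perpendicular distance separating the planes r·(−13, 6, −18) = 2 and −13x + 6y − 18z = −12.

With common normal n = (−13, 6, −18) (|n| = 23), the distance is |2 − (-12)|/|n| = 14/23.

14/23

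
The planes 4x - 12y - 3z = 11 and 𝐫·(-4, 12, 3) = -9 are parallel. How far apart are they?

Divide the second equation by -1 to match normals: 4x - 12y - 3z = 9.
With common normal n = (4, -12, -3) (|n| = 13), the distance is |11 − 9|/|n| = 2/13.

2/13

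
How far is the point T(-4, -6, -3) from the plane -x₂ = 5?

1

Normal vector n = (0, -1, 0), and n·(-4, -6, -3) - 5 = 1.
|n| = √(0 + 1 + 0) = 1, so the distance is |1|/1 = 1.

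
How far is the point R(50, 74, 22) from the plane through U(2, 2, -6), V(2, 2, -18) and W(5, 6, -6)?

24/5

UV = (0, 0, -12) and UW = (3, 4, 0), so a normal is n = UV × UW = (48, -36, 0).
d = |48·50 + (-36)·74 − 24| / √(2304 + 1296 + 0) = |-288| / 60 = 24/5.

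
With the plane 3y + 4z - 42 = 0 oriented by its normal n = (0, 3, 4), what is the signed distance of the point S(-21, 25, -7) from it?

n·S − 42 = 5.
|n| = 5, so the signed distance is 5/5 = 1.

1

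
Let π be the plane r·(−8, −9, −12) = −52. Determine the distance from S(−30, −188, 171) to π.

Normal vector n = (−8, −9, −12), and n·(−30, −188, 171) − (−52) = −68.
|n| = √(64 + 81 + 144) = 17, so the distance is |-68|/17 = 4.

4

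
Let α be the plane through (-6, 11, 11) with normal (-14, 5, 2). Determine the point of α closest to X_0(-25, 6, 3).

n = (-14, 5, 2), |n|² = 225, and n·X_0 − 161 = 225.
t = 225/225 = 1, so the foot is X_0 − t·n = (-25, 6, 3) − 1·(-14, 5, 2) = (-11, 1, 1).

(-11, 1, 1)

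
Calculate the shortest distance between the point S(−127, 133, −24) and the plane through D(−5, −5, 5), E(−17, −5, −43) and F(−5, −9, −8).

2

DE = (−12, 0, −48) and DF = (0, −4, −13), so a normal is n = DE × DF = (−192, −156, 48).
Then n·(−127, 133, −24) − 1980 = 504.
|n| = √(36864 + 24336 + 2304) = 252, so the distance is |504|/252 = 2.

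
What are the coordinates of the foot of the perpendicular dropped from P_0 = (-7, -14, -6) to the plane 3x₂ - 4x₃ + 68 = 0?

(-7, -20, 2)

The perpendicular from P_0 has direction n = (0, 3, -4): r = (-7, -14, -6) + λ(0, 3, -4).
Substitute into the plane: n·(P_0 + λn) = -68 gives -18 + 25λ = -68, so λ = -2.
Foot = (-7, -14, -6) + (-2)·(0, 3, -4) = (-7, -20, 2).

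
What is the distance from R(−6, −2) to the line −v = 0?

2

d = |0·(-6) + (-1)·(-2) − 0| / √(0 + 1) = |2|/1 = 2.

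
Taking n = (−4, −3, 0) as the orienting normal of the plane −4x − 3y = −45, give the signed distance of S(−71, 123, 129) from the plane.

-8

n·S − (-45) = -40.
|n| = 5, so the signed distance is -40/5 = -8.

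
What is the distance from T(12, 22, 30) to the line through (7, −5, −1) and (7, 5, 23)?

√194

A direction vector is d = (0, 10, 24).
AP = (5, 27, 31), and AP × d = (338, −120, 50).
|AP × d|² = 131144 and |d|² = 676, so the distance is √(131144/676) = √194.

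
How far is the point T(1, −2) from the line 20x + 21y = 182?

204/29

d = |20·1 + 21·(-2) − 182| / √(400 + 441) = |-204|/29 = 204/29.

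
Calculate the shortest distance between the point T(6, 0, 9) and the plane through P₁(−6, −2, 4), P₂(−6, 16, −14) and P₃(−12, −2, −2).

5/√3

P₁P₂ = (0, 18, −18) and P₁P₃ = (−6, 0, −6), so a normal is n = P₁P₂ × P₁P₃ = (−108, 108, 108).
Then n·(6, 0, 9) − 864 = −540.
|n| = √(11664 + 11664 + 11664) = 108√3, so the distance is |-540|/(108√3) = 5/√3.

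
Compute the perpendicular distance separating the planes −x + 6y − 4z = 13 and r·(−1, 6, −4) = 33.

20/√53

With common normal n = (−1, 6, −4) (|n| = √53), the distance is |13 − 33|/|n| = 20/√53 = 20√53/53.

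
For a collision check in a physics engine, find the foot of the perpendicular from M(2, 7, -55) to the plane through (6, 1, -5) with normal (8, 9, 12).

(18, 25, -31)

n = (8, 9, 12), |n|² = 289, and n·M − (-3) = -578.
t = -578/289 = -2, so the foot is M − t·n = (2, 7, -55) − (-2)·(8, 9, 12) = (18, 25, -31).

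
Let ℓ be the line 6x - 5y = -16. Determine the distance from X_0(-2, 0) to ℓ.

d = |6·(-2) + (-5)·0 − (-16)| / √(36 + 25) = |4|/√61 = 4/√61.

4√61/61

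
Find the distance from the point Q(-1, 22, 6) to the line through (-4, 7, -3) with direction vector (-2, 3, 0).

Direction vector d = (-2, 3, 0).
AP = (3, 15, 9); AP·d = 39, |AP|² = 315, |d|² = 13.
distance² = |AP|² − (AP·d)²/|d|² = 315 − 1521/13 = 198, so the distance is 3√22.

3√22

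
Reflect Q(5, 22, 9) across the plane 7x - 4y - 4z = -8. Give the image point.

With n = (7, -4, -4), the signed offset is (n·Q − (-8))/|n|² = -81/81 = -1.
Q' = Q − 2t·n = (5, 22, 9) − (-2)·(7, -4, -4) = (19, 14, 1).

(19, 14, 1)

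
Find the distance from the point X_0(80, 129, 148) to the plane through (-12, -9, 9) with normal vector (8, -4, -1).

The plane has equation n·(r − (-12, -9, 9)) = 0, i.e. n·r = -69.
d = |8·80 + (-4)·129 + (-1)·148 − (-69)| / √(64 + 16 + 1) = |45| / 9 = 5.

5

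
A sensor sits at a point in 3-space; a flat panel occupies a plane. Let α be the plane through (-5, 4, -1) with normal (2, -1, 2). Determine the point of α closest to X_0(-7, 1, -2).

(-19/3, 2/3, -4/3)

n = (2, -1, 2), |n|² = 9, and n·X_0 − (-16) = -3.
t = -3/9 = -1/3, so the foot is X_0 − t·n = (-7, 1, -2) − (-1/3)·(2, -1, 2) = (-19/3, 2/3, -4/3).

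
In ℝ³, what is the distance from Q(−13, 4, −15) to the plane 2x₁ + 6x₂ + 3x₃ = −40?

d = |2·(-13) + 6·4 + 3·(-15) − (-40)| / √(4 + 36 + 9) = |-7| / 7 = 1.

1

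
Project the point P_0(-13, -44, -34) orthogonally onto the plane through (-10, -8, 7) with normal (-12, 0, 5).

(-25, -44, -29)

The perpendicular from P_0 has direction n = (-12, 0, 5): r = (-13, -44, -34) + λ(-12, 0, 5).
Substitute into the plane: n·(P_0 + λn) = 155 gives -14 + 169λ = 155, so λ = 1.
Foot = (-13, -44, -34) + 1·(-12, 0, 5) = (-25, -44, -29).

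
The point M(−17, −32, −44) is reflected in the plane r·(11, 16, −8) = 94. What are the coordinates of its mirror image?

(5, 0, -60)

With n = (11, 16, −8), the signed offset is (n·M − 94)/|n|² = -441/441 = -1.
M' = M − 2t·n = (−17, −32, −44) − (-2)·(11, 16, −8) = (5, 0, −60).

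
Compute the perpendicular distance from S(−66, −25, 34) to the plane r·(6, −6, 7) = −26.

18/11

Normal vector n = (6, −6, 7), and n·(−66, −25, 34) − (−26) = 18.
|n| = √(36 + 36 + 49) = 11, so the distance is |18|/11 = 18/11.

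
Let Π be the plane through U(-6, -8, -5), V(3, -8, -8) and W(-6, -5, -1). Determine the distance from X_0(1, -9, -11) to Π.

7√26/26

UV = (9, 0, -3) and UW = (0, 3, 4), so a normal is n = UV × UW = (9, -36, 27).
Then n·(1, -9, -11) - 99 = -63.
|n| = √(81 + 1296 + 729) = 9√26, so the distance is |-63|/(9√26) = 7/√26.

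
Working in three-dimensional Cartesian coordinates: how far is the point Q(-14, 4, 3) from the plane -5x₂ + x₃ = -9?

8/√26

Normal vector n = (0, -5, 1), and n·(-14, 4, 3) - (-9) = -8.
|n| = √(0 + 25 + 1) = √26, so the distance is |-8|/√26 = 8/√26.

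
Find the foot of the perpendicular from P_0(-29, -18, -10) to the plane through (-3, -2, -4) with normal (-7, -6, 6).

The perpendicular from P_0 has direction n = (-7, -6, 6): r = (-29, -18, -10) + μ(-7, -6, 6).
Substitute into the plane: n·(P_0 + μn) = 9 gives 251 + 121μ = 9, so μ = -2.
Foot = (-29, -18, -10) + (-2)·(-7, -6, 6) = (-15, -6, -22).

(-15, -6, -22)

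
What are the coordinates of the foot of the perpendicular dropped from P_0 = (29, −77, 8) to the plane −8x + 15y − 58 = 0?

n = (−8, 15, 0), |n|² = 289, and n·P_0 − 58 = -1445.
t = -1445/289 = -5, so the foot is P_0 − t·n = (29, −77, 8) − (-5)·(−8, 15, 0) = (−11, −2, 8).

(-11, -2, 8)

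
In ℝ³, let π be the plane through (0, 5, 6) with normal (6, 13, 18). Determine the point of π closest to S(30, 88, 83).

(0, 23, -7)

n = (6, 13, 18), |n|² = 529, and n·S − 173 = 2645.
t = 2645/529 = 5, so the foot is S − t·n = (30, 88, 83) − 5·(6, 13, 18) = (0, 23, -7).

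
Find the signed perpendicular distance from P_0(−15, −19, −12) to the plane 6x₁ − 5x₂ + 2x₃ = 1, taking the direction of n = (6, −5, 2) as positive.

-20/√65

n·P_0 − 1 = -20.
|n| = √65, so the signed distance is -20/√65.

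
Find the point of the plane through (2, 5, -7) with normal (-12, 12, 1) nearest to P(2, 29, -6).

n = (-12, 12, 1), |n|² = 289, and n·P − 29 = 289.
t = 289/289 = 1, so the foot is P − t·n = (2, 29, -6) − 1·(-12, 12, 1) = (14, 17, -7).

(14, 17, -7)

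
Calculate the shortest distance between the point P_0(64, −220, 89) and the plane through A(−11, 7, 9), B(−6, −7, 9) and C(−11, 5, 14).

AB = (5, −14, 0) and AC = (0, −2, 5), so a normal is n = AB × AC = (−70, −25, −10).
d = |(-70)·64 + (-25)·(-220) + (-10)·89 − 505| / √(4900 + 625 + 100) = |-375| / 75 = 5.

5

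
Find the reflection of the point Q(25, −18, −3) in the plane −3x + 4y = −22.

n = (−3, 4, 0), |n|² = 25, n·Q − (-22) = -125, so t = -125/25 = -5.
Foot F = Q − (-5)·n = (10, 2, −3); the reflection is 2F − Q = (−5, 22, −3).

(-5, 22, -3)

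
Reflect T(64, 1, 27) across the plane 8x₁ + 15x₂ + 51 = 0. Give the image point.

(32, -59, 27)

With n = (8, 15, 0), the signed offset is (n·T − (-51))/|n|² = 578/289 = 2.
T' = T − 2t·n = (64, 1, 27) − 4·(8, 15, 0) = (32, -59, 27).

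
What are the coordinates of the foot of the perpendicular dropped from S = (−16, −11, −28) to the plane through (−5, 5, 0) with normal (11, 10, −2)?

(-5, -1, -30)

n = (11, 10, −2), |n|² = 225, and n·S − (-5) = -225.
t = -225/225 = -1, so the foot is S − t·n = (−16, −11, −28) − (-1)·(11, 10, −2) = (−5, −1, −30).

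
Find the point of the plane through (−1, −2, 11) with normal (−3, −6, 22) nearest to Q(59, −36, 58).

n = (−3, −6, 22), |n|² = 529, and n·Q − 257 = 1058.
t = 1058/529 = 2, so the foot is Q − t·n = (59, −36, 58) − 2·(−3, −6, 22) = (65, −24, 14).

(65, -24, 14)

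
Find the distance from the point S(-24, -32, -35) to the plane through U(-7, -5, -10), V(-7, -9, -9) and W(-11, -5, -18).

1

UV = (0, -4, 1) and UW = (-4, 0, -8), so a normal is n = UV × UW = (32, -4, -16).
d = |32·(-24) + (-4)·(-32) + (-16)·(-35) − (-44)| / √(1024 + 16 + 256) = |-36| / 36 = 1.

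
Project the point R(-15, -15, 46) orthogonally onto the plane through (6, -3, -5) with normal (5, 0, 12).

n = (5, 0, 12), |n|² = 169, and n·R − (-30) = 507.
t = 507/169 = 3, so the foot is R − t·n = (-15, -15, 46) − 3·(5, 0, 12) = (-30, -15, 10).

(-30, -15, 10)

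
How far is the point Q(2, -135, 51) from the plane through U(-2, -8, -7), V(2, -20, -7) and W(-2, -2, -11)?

UV = (4, -12, 0) and UW = (0, 6, -4), so a normal is n = UV × UW = (48, 16, 24).
n = (48, 16, 24); n·P − (-392) = -448; |n| = 56; distance = 448/56 = 8.

8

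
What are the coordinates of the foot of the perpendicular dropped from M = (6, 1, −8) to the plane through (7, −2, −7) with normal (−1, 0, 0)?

The perpendicular from M has direction n = (−1, 0, 0): r = (6, 1, −8) + λ(−1, 0, 0).
Substitute into the plane: n·(M + λn) = -7 gives -6 + 1λ = -7, so λ = -1.
Foot = (6, 1, −8) + (-1)·(−1, 0, 0) = (7, 1, −8).

(7, 1, -8)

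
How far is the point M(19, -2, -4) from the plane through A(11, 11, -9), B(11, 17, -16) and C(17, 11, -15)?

13/11

AB = (0, 6, -7) and AC = (6, 0, -6), so a normal is n = AB × AC = (-36, -42, -36).
d = |(-36)·19 + (-42)·(-2) + (-36)·(-4) − (-534)| / √(1296 + 1764 + 1296) = |78| / 66 = 13/11.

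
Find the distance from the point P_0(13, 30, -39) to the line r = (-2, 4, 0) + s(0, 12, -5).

√901

Direction vector d = (0, 12, -5).
AP = (15, 26, -39); AP·d = 507, |AP|² = 2422, |d|² = 169.
distance² = |AP|² − (AP·d)²/|d|² = 2422 − 257049/169 = 901, so the distance is √901.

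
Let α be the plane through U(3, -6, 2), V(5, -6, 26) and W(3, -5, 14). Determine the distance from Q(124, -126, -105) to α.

UV = (2, 0, 24) and UW = (0, 1, 12), so a normal is n = UV × UW = (-24, -24, 2).
d = |(-24)·124 + (-24)·(-126) + 2·(-105) − 76| / √(576 + 576 + 4) = |-238| / 34 = 7.

7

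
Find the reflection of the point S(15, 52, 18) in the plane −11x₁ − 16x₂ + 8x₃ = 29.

n = (−11, −16, 8), |n|² = 441, n·S − 29 = -882, so t = -882/441 = -2.
Foot F = S − (-2)·n = (−7, 20, 34); the reflection is 2F − S = (−29, −12, 50).

(-29, -12, 50)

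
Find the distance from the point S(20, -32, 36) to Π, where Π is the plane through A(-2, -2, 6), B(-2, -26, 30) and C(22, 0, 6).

AB = (0, -24, 24) and AC = (24, 2, 0), so a normal is n = AB × AC = (-48, 576, 576).
Then n·(20, -32, 36) - 2400 = -1056.
|n| = √(2304 + 331776 + 331776) = 816, so the distance is |-1056|/816 = 22/17.

22/17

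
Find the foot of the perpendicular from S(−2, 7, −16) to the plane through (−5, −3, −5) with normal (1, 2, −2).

n = (1, 2, −2), |n|² = 9, and n·S − (-1) = 45.
t = 45/9 = 5, so the foot is S − t·n = (−2, 7, −16) − 5·(1, 2, −2) = (−7, −3, −6).

(-7, -3, -6)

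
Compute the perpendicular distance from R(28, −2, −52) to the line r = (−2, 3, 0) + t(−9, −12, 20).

√1129

Direction vector d = (−9, −12, 20).
AP = (30, −5, −52); AP·d = -1250, |AP|² = 3629, |d|² = 625.
distance² = |AP|² − (AP·d)²/|d|² = 3629 − 1562500/625 = 1129, so the distance is √1129.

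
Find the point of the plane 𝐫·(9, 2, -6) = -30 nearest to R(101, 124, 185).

The perpendicular from R has direction n = (9, 2, -6): r = (101, 124, 185) + λ(9, 2, -6).
Substitute into the plane: n·(R + λn) = -30 gives 47 + 121λ = -30, so λ = -7/11.
Foot = (101, 124, 185) + (-7/11)·(9, 2, -6) = (1048/11, 1350/11, 2077/11).

(1048/11, 1350/11, 2077/11)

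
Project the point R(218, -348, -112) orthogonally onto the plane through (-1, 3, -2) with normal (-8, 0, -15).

The perpendicular from R has direction n = (-8, 0, -15): r = (218, -348, -112) + λ(-8, 0, -15).
Substitute into the plane: n·(R + λn) = 38 gives -64 + 289λ = 38, so λ = 6/17.
Foot = (218, -348, -112) + (6/17)·(-8, 0, -15) = (3658/17, -348, -1994/17).

(3658/17, -348, -1994/17)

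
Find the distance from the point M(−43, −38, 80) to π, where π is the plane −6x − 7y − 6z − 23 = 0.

21/11

Normal vector n = (−6, −7, −6), and n·(−43, −38, 80) − 23 = 21.
|n| = √(36 + 49 + 36) = 11, so the distance is |21|/11 = 21/11.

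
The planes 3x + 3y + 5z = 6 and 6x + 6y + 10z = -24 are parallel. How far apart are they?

Divide the second equation by 2 to match normals: 3x + 3y + 5z = -12.
With common normal n = (3, 3, 5) (|n| = √43), the distance is |6 − (-12)|/|n| = 18/√43.

18√43/43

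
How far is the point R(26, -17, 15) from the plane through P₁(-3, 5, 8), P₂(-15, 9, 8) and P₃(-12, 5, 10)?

P₁P₂ = (-12, 4, 0) and P₁P₃ = (-9, 0, 2), so a normal is n = P₁P₂ × P₁P₃ = (8, 24, 36).
Then n·(26, -17, 15) - 384 = -44.
|n| = √(64 + 576 + 1296) = 44, so the distance is |-44|/44 = 1.

1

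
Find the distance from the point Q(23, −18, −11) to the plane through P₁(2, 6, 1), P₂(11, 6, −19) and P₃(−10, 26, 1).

P₁P₂ = (9, 0, −20) and P₁P₃ = (−12, 20, 0), so a normal is n = P₁P₂ × P₁P₃ = (400, 240, 180).
Then n·(23, −18, −11) − 2420 = 480.
|n| = √(160000 + 57600 + 32400) = 500, so the distance is |480|/500 = 24/25.

24/25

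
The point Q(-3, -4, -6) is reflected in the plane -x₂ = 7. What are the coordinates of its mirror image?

(-3, -10, -6)

n = (0, -1, 0), |n|² = 1, n·Q − 7 = -3, so t = -3/1 = -3.
Foot F = Q − (-3)·n = (-3, -7, -6); the reflection is 2F − Q = (-3, -10, -6).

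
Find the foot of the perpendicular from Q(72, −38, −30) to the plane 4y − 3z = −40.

The perpendicular from Q has direction n = (0, 4, −3): r = (72, −38, −30) + λ(0, 4, −3).
Substitute into the plane: n·(Q + λn) = -40 gives -62 + 25λ = -40, so λ = 22/25.
Foot = (72, −38, −30) + (22/25)·(0, 4, −3) = (72, −862/25, −816/25).

(72, -862/25, -816/25)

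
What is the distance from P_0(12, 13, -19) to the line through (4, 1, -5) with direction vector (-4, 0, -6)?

Direction vector d = (-4, 0, -6).
AP = (8, 12, -14), and AP × d = (-72, 104, 48).
|AP × d|² = 18304 and |d|² = 52, so the distance is √(18304/52) = √352 = 4√22.

4√22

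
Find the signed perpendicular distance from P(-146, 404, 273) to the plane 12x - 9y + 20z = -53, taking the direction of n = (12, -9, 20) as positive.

n·P − (-53) = 125.
|n| = 25, so the signed distance is 125/25 = 5.

5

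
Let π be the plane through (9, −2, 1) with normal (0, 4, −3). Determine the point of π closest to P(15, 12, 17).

(15, 268/25, 449/25)

The perpendicular from P has direction n = (0, 4, −3): r = (15, 12, 17) + μ(0, 4, −3).
Substitute into the plane: n·(P + μn) = -11 gives -3 + 25μ = -11, so μ = -8/25.
Foot = (15, 12, 17) + (-8/25)·(0, 4, −3) = (15, 268/25, 449/25).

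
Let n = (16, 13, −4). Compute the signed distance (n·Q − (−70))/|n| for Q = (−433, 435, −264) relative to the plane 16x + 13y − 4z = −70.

n·Q − (-70) = -147.
|n| = 21, so the signed distance is -147/21 = -7.

-7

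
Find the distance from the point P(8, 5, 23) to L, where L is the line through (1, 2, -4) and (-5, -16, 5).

3√82

A direction vector is d = (-6, -18, 9).
AP = (7, 3, 27), and AP × d = (513, -225, -108).
|AP × d|² = 325458 and |d|² = 441, so the distance is √(325458/441) = √738 = 3√82.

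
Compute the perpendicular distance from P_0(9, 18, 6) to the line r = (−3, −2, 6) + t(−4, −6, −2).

2√10

Direction vector d = (−4, −6, −2).
AP = (12, 20, 0), and AP × d = (−40, 24, 8).
|AP × d|² = 2240 and |d|² = 56, so the distance is √(2240/56) = √40 = 2√10.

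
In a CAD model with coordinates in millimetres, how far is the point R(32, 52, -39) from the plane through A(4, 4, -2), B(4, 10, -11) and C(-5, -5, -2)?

AB = (0, 6, -9) and AC = (-9, -9, 0), so a normal is n = AB × AC = (-81, 81, 54).
n = (-81, 81, 54); n·P − (-108) = -378; |n| = 27√22; distance = 378/(27√22) = 14/√22.

7√22/11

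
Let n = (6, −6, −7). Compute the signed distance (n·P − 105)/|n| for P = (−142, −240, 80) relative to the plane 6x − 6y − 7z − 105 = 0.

n·P − 105 = -77.
|n| = 11, so the signed distance is -77/11 = -7.

-7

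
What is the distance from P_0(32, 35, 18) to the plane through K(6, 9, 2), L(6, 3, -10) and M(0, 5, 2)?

4/√61

KL = (0, -6, -12) and KM = (-6, -4, 0), so a normal is n = KL × KM = (-48, 72, -36).
Then n·(32, 35, 18) - 288 = 48.
|n| = √(2304 + 5184 + 1296) = 12√61, so the distance is |48|/(12√61) = 4/√61.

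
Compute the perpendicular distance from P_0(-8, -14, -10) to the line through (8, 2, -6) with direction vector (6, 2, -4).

Direction vector d = (6, 2, -4).
AP = (-16, -16, -4), and AP × d = (72, -88, 64).
|AP × d|² = 17024 and |d|² = 56, so the distance is √(17024/56) = √304 = 4√19.

4√19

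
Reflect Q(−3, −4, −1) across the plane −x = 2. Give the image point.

With n = (−1, 0, 0), the signed offset is (n·Q − 2)/|n|² = 1/1 = 1.
Q' = Q − 2t·n = (−3, −4, −1) − 2·(−1, 0, 0) = (−1, −4, −1).

(-1, -4, -1)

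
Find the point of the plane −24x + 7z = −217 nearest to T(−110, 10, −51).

(-14, 10, -79)

The perpendicular from T has direction n = (−24, 0, 7): r = (−110, 10, −51) + μ(−24, 0, 7).
Substitute into the plane: n·(T + μn) = -217 gives 2283 + 625μ = -217, so μ = -4.
Foot = (−110, 10, −51) + (-4)·(−24, 0, 7) = (−14, 10, −79).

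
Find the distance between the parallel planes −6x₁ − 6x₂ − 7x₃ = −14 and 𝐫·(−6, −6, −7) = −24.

With common normal n = (−6, −6, −7) (|n| = 11), the distance is |(-14) − (-24)|/|n| = 10/11.

10/11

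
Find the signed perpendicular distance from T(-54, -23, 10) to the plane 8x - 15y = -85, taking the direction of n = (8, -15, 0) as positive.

n·T − (-85) = -2.
|n| = 17, so the signed distance is -2/17.

-2/17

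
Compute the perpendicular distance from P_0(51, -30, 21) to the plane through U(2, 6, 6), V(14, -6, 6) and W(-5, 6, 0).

UV = (12, -12, 0) and UW = (-7, 0, -6), so a normal is n = UV × UW = (72, 72, -84).
Then n·(51, -30, 21) - 72 = -324.
|n| = √(5184 + 5184 + 7056) = 132, so the distance is |-324|/132 = 27/11.

27/11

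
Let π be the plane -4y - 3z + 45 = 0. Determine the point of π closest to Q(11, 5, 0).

The perpendicular from Q has direction n = (0, -4, -3): r = (11, 5, 0) + μ(0, -4, -3).
Substitute into the plane: n·(Q + μn) = -45 gives -20 + 25μ = -45, so μ = -1.
Foot = (11, 5, 0) + (-1)·(0, -4, -3) = (11, 9, 3).

(11, 9, 3)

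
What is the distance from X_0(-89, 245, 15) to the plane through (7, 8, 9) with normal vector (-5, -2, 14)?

6

The plane has equation n·(r − (7, 8, 9)) = 0, i.e. n·r = 75.
Then n·(-89, 245, 15) - 75 = 90.
|n| = √(25 + 4 + 196) = 15, so the distance is |90|/15 = 6.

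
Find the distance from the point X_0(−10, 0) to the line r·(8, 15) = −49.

The normal to the line is n = (8, 15) with |n| = 17.
|n·X_0 − (-49)| = |-80 − (-49)| = 31, so the distance is 31/17.

31/17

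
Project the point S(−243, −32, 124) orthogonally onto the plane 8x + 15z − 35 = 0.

n = (8, 0, 15), |n|² = 289, and n·S − 35 = -119.
t = -119/289 = -7/17, so the foot is S − t·n = (−243, −32, 124) − (-7/17)·(8, 0, 15) = (−4075/17, −32, 2213/17).

(-4075/17, -32, 2213/17)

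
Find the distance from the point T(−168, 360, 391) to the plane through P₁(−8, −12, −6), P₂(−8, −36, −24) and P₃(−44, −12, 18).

8

P₁P₂ = (0, −24, −18) and P₁P₃ = (−36, 0, 24), so a normal is n = P₁P₂ × P₁P₃ = (−576, 648, −864).
n = (−576, 648, −864); n·P − 2016 = -9792; |n| = 1224; distance = 9792/1224 = 8.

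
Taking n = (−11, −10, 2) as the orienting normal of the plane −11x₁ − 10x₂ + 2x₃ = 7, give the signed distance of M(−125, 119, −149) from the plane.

-8

n·M − 7 = -120.
|n| = 15, so the signed distance is -120/15 = -8.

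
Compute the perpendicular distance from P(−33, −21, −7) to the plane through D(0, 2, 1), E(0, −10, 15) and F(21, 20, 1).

1

DE = (0, −12, 14) and DF = (21, 18, 0), so a normal is n = DE × DF = (−252, 294, 252).
Then n·(−33, −21, −7) − 840 = −462.
|n| = √(63504 + 86436 + 63504) = 462, so the distance is |-462|/462 = 1.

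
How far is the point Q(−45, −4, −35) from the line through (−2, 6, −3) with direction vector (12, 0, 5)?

√269

Direction vector d = (12, 0, 5).
AP = (−43, −10, −32); AP·d = -676, |AP|² = 2973, |d|² = 169.
distance² = |AP|² − (AP·d)²/|d|² = 2973 − 456976/169 = 269, so the distance is √269.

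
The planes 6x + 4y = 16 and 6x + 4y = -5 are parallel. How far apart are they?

Both planes have normal n = (6, 4, 0), |n| = 2√13. Any point on the first plane is at distance |(-5) − 16|/|n| = 21/(2√13) from the second.

21√13/26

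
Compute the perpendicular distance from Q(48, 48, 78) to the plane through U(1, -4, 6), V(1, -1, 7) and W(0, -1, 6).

UV = (0, 3, 1) and UW = (-1, 3, 0), so a normal is n = UV × UW = (-3, -1, 3).
Then n·(48, 48, 78) - 19 = 23.
|n| = √(9 + 1 + 9) = √19, so the distance is |23|/√19 = 23√19/19.

23/√19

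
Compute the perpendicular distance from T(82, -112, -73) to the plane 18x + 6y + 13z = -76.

3

n = (18, 6, 13); n·P − (-76) = -69; |n| = 23; distance = 69/23 = 3.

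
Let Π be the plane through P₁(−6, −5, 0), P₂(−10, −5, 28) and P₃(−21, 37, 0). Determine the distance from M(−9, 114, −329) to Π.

P₁P₂ = (−4, 0, 28) and P₁P₃ = (−15, 42, 0), so a normal is n = P₁P₂ × P₁P₃ = (−1176, −420, −168).
Then n·(−9, 114, −329) − 9156 = 8820.
|n| = √(1382976 + 176400 + 28224) = 1260, so the distance is |8820|/1260 = 7.

7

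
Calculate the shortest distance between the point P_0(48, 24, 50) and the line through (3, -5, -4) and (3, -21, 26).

A direction vector is d = (0, -16, 30).
AP = (45, 29, 54); AP·d = 1156, |AP|² = 5782, |d|² = 1156.
distance² = |AP|² − (AP·d)²/|d|² = 5782 − 1336336/1156 = 4626, so the distance is 3√514.

3√514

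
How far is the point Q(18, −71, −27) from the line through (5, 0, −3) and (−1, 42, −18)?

√2186

A direction vector is d = (−6, 42, −15).
AP = (13, −71, −24), and AP × d = (2073, 339, 120).
|AP × d|² = 4426650 and |d|² = 2025, so the distance is √(4426650/2025) = √2186.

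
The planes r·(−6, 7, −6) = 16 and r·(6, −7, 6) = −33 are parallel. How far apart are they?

17/11

Divide the second equation by -1 to match normals: −6x + 7y − 6z = 33.
Both planes have normal n = (−6, 7, −6), |n| = 11. Any point on the first plane is at distance |33 − 16|/|n| = 17/11 from the second.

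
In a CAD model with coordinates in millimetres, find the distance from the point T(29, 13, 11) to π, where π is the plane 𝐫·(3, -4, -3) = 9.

Normal vector n = (3, -4, -3), and n·(29, 13, 11) - 9 = -7.
|n| = √(9 + 16 + 9) = √34, so the distance is |-7|/√34 = 7/√34.

7√34/34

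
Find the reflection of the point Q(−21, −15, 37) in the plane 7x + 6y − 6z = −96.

(21, 21, 1)

n = (7, 6, −6), |n|² = 121, n·Q − (-96) = -363, so t = -363/121 = -3.
Foot F = Q − (-3)·n = (0, 3, 19); the reflection is 2F − Q = (21, 21, 1).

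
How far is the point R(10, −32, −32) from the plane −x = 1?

11

n = (−1, 0, 0); n·P − 1 = -11; |n| = 1; distance = 11/1 = 11.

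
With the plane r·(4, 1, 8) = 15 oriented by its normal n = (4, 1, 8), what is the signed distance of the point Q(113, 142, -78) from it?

n·Q − 15 = -45.
|n| = 9, so the signed distance is -45/9 = -5.

-5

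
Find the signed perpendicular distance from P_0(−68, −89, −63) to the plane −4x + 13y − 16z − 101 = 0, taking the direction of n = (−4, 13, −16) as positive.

22/21

n·P_0 − 101 = 22.
|n| = 21, so the signed distance is 22/21.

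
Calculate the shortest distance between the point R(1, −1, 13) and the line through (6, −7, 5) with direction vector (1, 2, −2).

Direction vector d = (1, 2, −2).
AP = (−5, 6, 8), and AP × d = (−28, −2, −16).
|AP × d|² = 1044 and |d|² = 9, so the distance is √(1044/9) = √116 = 2√29.

2√29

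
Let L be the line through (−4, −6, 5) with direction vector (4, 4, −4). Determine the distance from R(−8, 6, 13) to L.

Direction vector d = (4, 4, −4).
AP = (−4, 12, 8), and AP × d = (−80, 16, −64).
|AP × d|² = 10752 and |d|² = 48, so the distance is √(10752/48) = √224 = 4√14.

4√14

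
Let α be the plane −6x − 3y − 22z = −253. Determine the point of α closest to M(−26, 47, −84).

(-2, 59, 4)

The perpendicular from M has direction n = (−6, −3, −22): r = (−26, 47, −84) + t(−6, −3, −22).
Substitute into the plane: n·(M + tn) = -253 gives 1863 + 529t = -253, so t = -4.
Foot = (−26, 47, −84) + (-4)·(−6, −3, −22) = (−2, 59, 4).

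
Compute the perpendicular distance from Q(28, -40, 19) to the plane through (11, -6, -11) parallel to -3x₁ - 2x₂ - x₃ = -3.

Parallel planes share the normal n = (-3, -2, -1); since (11, -6, -11) lies on the plane, its equation is -3x₁ - 2x₂ - x₃ = -10.
Then n·(28, -40, 19) - (-10) = -13.
|n| = √(9 + 4 + 1) = √14, so the distance is |-13|/√14 = 13/√14.

13√14/14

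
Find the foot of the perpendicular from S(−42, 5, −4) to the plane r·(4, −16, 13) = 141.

The perpendicular from S has direction n = (4, −16, 13): r = (−42, 5, −4) + t(4, −16, 13).
Substitute into the plane: n·(S + tn) = 141 gives -300 + 441t = 141, so t = 1.
Foot = (−42, 5, −4) + 1·(4, −16, 13) = (−38, −11, 9).

(-38, -11, 9)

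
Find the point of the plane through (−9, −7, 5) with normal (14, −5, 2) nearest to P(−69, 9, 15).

n = (14, −5, 2), |n|² = 225, and n·P − (-81) = -900.
t = -900/225 = -4, so the foot is P − t·n = (−69, 9, 15) − (-4)·(14, −5, 2) = (−13, −11, 23).

(-13, -11, 23)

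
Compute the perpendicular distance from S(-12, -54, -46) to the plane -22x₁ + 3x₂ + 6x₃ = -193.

19/23

Normal vector n = (-22, 3, 6), and n·(-12, -54, -46) - (-193) = 19.
|n| = √(484 + 9 + 36) = 23, so the distance is |19|/23 = 19/23.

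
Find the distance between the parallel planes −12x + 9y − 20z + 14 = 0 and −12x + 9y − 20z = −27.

13/25

With common normal n = (−12, 9, −20) (|n| = 25), the distance is |(-14) − (-27)|/|n| = 13/25.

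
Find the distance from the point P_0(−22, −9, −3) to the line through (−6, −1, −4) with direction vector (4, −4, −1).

Direction vector d = (4, −4, −1).
AP = (−16, −8, 1), and AP × d = (12, −12, 96).
|AP × d|² = 9504 and |d|² = 33, so the distance is √(9504/33) = √288 = 12√2.

12√2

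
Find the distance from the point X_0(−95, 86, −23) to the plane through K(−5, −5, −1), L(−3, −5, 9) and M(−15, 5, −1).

9√51/17

KL = (2, 0, 10) and KM = (−10, 10, 0), so a normal is n = KL × KM = (−100, −100, 20).
Then n·(−95, 86, −23) − 980 = −540.
|n| = √(10000 + 10000 + 400) = 20√51, so the distance is |-540|/(20√51) = 9√51/17.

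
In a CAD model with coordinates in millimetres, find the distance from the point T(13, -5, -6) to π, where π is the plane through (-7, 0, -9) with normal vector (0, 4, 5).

5/√41

The plane has equation n·(r − (-7, 0, -9)) = 0, i.e. n·r = -45.
n = (0, 4, 5); n·P − (-45) = -5; |n| = √41; distance = 5/√41.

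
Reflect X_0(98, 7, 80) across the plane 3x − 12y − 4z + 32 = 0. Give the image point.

With n = (3, −12, −4), the signed offset is (n·X_0 − (-32))/|n|² = -78/169 = -6/13.
X_0' = X_0 − 2t·n = (98, 7, 80) − (-12/13)·(3, −12, −4) = (1310/13, −53/13, 992/13).

(1310/13, -53/13, 992/13)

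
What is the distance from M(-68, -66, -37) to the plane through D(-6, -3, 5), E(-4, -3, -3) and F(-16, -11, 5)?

DE = (2, 0, -8) and DF = (-10, -8, 0), so a normal is n = DE × DF = (-64, 80, -16).
n = (-64, 80, -16); n·P − 64 = -400; |n| = 16√42; distance = 400/(16√42) = 25√42/42.

25√42/42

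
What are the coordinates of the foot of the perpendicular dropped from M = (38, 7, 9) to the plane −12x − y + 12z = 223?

(14, 5, 33)

The perpendicular from M has direction n = (−12, −1, 12): r = (38, 7, 9) + λ(−12, −1, 12).
Substitute into the plane: n·(M + λn) = 223 gives -355 + 289λ = 223, so λ = 2.
Foot = (38, 7, 9) + 2·(−12, −1, 12) = (14, 5, 33).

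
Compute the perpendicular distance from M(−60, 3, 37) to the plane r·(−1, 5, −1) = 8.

10/√3

n = (−1, 5, −1); n·P − 8 = 30; |n| = 3√3; distance = 30/(3√3) = 10√3/3.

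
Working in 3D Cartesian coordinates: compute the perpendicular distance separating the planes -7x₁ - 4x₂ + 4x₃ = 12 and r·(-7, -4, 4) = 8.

With common normal n = (-7, -4, 4) (|n| = 9), the distance is |12 − 8|/|n| = 4/9.

4/9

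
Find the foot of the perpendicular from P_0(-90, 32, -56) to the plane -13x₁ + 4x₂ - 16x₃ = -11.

(-25, 12, 24)

The perpendicular from P_0 has direction n = (-13, 4, -16): r = (-90, 32, -56) + λ(-13, 4, -16).
Substitute into the plane: n·(P_0 + λn) = -11 gives 2194 + 441λ = -11, so λ = -5.
Foot = (-90, 32, -56) + (-5)·(-13, 4, -16) = (-25, 12, 24).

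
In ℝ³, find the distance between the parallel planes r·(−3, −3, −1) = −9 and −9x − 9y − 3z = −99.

24√19/19

Divide the second equation by 3 to match normals: −3x − 3y − z = -33.
With common normal n = (−3, −3, −1) (|n| = √19), the distance is |(-9) − (-33)|/|n| = 24/√19 = 24√19/19.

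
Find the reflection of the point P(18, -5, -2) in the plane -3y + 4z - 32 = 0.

(18, -11, 6)

With n = (0, -3, 4), the signed offset is (n·P − 32)/|n|² = -25/25 = -1.
P' = P − 2t·n = (18, -5, -2) − (-2)·(0, -3, 4) = (18, -11, 6).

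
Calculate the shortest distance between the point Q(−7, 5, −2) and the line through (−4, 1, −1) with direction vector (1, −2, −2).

√17

Direction vector d = (1, −2, −2).
AP = (−3, 4, −1); AP·d = -9, |AP|² = 26, |d|² = 9.
distance² = |AP|² − (AP·d)²/|d|² = 26 − 81/9 = 17, so the distance is √17.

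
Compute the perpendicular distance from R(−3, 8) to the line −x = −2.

5

The normal to the line is n = (−1, 0) with |n| = 1.
|n·R − (-2)| = |3 − (-2)| = 5, so the distance is 5/1 = 5.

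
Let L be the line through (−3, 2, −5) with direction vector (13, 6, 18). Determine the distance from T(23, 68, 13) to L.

Direction vector d = (13, 6, 18).
AP = (26, 66, 18), and AP × d = (1080, −234, −702).
|AP × d|² = 1713960 and |d|² = 529, so the distance is √(1713960/529) = √3240 = 18√10.

18√10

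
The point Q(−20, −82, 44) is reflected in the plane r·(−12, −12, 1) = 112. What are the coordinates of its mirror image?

With n = (−12, −12, 1), the signed offset is (n·Q − 112)/|n|² = 1156/289 = 4.
Q' = Q − 2t·n = (−20, −82, 44) − 8·(−12, −12, 1) = (76, 14, 36).

(76, 14, 36)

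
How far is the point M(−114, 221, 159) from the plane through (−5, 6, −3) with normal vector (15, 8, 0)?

The plane has equation n·(r − (−5, 6, −3)) = 0, i.e. n·r = -27.
Then n·(−114, 221, 159) − (−27) = 85.
|n| = √(225 + 64 + 0) = 17, so the distance is |85|/17 = 5.

5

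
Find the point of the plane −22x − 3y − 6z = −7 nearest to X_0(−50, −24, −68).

The perpendicular from X_0 has direction n = (−22, −3, −6): r = (−50, −24, −68) + μ(−22, −3, −6).
Substitute into the plane: n·(X_0 + μn) = -7 gives 1580 + 529μ = -7, so μ = -3.
Foot = (−50, −24, −68) + (-3)·(−22, −3, −6) = (16, −15, −50).

(16, -15, -50)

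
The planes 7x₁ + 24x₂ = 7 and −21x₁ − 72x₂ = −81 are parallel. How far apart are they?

4/5

Divide the second equation by -3 to match normals: 7x₁ + 24x₂ = 27.
With common normal n = (7, 24, 0) (|n| = 25), the distance is |7 − 27|/|n| = 20/25 = 4/5.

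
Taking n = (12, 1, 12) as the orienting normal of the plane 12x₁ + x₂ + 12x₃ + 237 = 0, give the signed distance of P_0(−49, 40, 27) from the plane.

n·P_0 − (-237) = 13.
|n| = 17, so the signed distance is 13/17.

13/17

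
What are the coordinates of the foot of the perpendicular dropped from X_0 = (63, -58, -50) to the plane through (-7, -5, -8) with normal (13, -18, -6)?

The perpendicular from X_0 has direction n = (13, -18, -6): r = (63, -58, -50) + λ(13, -18, -6).
Substitute into the plane: n·(X_0 + λn) = 47 gives 2163 + 529λ = 47, so λ = -4.
Foot = (63, -58, -50) + (-4)·(13, -18, -6) = (11, 14, -26).

(11, 14, -26)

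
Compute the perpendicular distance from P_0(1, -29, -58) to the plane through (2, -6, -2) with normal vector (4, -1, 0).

The plane has equation n·(r − (2, -6, -2)) = 0, i.e. n·r = 14.
Then n·(1, -29, -58) - 14 = 19.
|n| = √(16 + 1 + 0) = √17, so the distance is |19|/√17 = 19/√17.

19/√17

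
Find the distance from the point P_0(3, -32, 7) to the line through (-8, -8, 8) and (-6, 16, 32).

A direction vector is d = (2, 24, 24).
AP = (11, -24, -1); AP·d = -578, |AP|² = 698, |d|² = 1156.
distance² = |AP|² − (AP·d)²/|d|² = 698 − 334084/1156 = 409, so the distance is √409.

√409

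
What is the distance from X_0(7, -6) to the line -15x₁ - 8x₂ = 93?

150/17

d = |(-15)·7 + (-8)·(-6) − 93| / √(225 + 64) = |-150|/17 = 150/17.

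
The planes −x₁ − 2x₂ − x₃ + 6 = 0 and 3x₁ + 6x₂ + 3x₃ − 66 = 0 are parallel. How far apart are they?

16/√6

Divide the second equation by -3 to match normals: −x₁ − 2x₂ − x₃ = -22.
Both planes have normal n = (−1, −2, −1), |n| = √6. Any point on the first plane is at distance |(-22) − (-6)|/|n| = 16/√6 = 8√6/3 from the second.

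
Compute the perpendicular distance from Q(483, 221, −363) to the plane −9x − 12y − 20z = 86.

n = (−9, −12, −20); n·P − 86 = 175; |n| = 25; distance = 175/25 = 7.

7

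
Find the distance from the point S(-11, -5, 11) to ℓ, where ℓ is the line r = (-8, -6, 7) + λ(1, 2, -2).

√17

Direction vector d = (1, 2, -2).
AP = (-3, 1, 4); AP·d = -9, |AP|² = 26, |d|² = 9.
distance² = |AP|² − (AP·d)²/|d|² = 26 − 81/9 = 17, so the distance is √17.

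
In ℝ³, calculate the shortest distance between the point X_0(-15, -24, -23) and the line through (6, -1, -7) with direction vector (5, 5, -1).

Direction vector d = (5, 5, -1).
AP = (-21, -23, -16); AP·d = -204, |AP|² = 1226, |d|² = 51.
distance² = |AP|² − (AP·d)²/|d|² = 1226 − 41616/51 = 410, so the distance is √410.

√410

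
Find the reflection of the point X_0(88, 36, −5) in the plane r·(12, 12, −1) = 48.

n = (12, 12, −1), |n|² = 289, n·X_0 − 48 = 1445, so t = 1445/289 = 5.
Foot F = X_0 − 5·n = (28, −24, 0); the reflection is 2F − X_0 = (−32, −84, 5).

(-32, -84, 5)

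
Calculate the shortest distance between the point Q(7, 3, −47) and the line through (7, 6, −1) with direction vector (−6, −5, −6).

2√313

Direction vector d = (−6, −5, −6).
AP = (0, −3, −46), and AP × d = (−212, 276, −18).
|AP × d|² = 121444 and |d|² = 97, so the distance is √(121444/97) = √1252 = 2√313.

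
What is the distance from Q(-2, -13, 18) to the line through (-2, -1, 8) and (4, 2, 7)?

A direction vector is d = (6, 3, -1).
AP = (0, -12, 10), and AP × d = (-18, 60, 72).
|AP × d|² = 9108 and |d|² = 46, so the distance is √(9108/46) = √198 = 3√22.

3√22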